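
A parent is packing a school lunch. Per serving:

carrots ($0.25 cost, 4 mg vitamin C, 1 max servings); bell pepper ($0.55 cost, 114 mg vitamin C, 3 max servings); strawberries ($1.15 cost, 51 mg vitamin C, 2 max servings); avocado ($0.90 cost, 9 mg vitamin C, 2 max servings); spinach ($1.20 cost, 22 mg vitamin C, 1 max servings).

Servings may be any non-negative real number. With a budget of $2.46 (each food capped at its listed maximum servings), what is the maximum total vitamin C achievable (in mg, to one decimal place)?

Vitamin C per dollar: bell pepper 207.3, strawberries 44.35, spinach 18.33, carrots 16, avocado 10.
Take 3 servings of bell pepper: spends $1.65, +342.0 mg vitamin C (running total 342.0 mg).
Take 0.7043 servings of strawberries: spends $0.81, +35.9 mg vitamin C (running total 377.9 mg).
Greedy by best ratio exhausts the cost allowance optimally: 377.9 mg.

377.9 mg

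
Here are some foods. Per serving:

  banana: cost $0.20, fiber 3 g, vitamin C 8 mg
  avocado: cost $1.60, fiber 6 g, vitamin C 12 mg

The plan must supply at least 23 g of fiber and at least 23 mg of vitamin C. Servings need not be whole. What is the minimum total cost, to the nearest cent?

This is a tiny linear program; its minimum lies at a vertex of the feasible set. List the vertices and price them.
banana only: max(23/3, 23/8) = 7.667 servings → $1.53.
avocado only: max(23/6, 23/12) = 3.833 servings → $6.13.
banana + avocado with both targets exact would need a negative amount; discard.
So the least-cost plan costs $1.53.

$1.53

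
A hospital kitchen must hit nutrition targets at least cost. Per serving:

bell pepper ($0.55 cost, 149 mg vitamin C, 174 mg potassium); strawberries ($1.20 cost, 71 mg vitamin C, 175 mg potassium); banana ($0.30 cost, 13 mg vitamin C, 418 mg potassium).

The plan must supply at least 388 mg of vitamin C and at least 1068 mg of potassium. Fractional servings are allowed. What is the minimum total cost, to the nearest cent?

$1.82

An LP optimum is at a vertex; with two nutrient constraints at most two foods are used. Check each candidate.
bell pepper only: max(388/149, 1068/174) = 6.138 servings → $3.38.
strawberries only: max(388/71, 1068/175) = 6.103 servings → $7.32.
banana only: max(388/13, 1068/418) = 29.85 servings → $8.95.
bell pepper + strawberries: the both-tight solution has a negative serving — not a feasible corner.
bell pepper + banana with both tight: 2.471 servings and 1.526 servings → $1.82.
strawberries + banana with both tight: 5.412 servings and 0.2893 servings → $6.58.
So the least-cost plan costs $1.82.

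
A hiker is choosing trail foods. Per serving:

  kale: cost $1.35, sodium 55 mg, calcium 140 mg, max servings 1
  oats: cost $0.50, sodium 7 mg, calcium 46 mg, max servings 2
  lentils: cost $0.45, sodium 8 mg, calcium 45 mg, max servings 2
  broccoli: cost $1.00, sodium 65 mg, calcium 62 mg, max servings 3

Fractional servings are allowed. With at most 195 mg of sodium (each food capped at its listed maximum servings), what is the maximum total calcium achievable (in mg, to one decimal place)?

Calcium per mg sodium: oats 6.571, lentils 5.625, kale 2.545, broccoli 0.9538.
Take 2 servings of oats: uses 14 mg sodium, +92.0 mg calcium (running total 92.0 mg).
Take 2 servings of lentils: uses 16 mg sodium, +90.0 mg calcium (running total 182.0 mg).
Take 1 serving of kale: uses 55 mg sodium, +140.0 mg calcium (running total 322.0 mg).
Take 1.692 servings of broccoli: uses 110 mg sodium, +104.9 mg calcium (running total 426.9 mg).
Greedy by best ratio exhausts the sodium allowance optimally: 426.9 mg.

426.9 mg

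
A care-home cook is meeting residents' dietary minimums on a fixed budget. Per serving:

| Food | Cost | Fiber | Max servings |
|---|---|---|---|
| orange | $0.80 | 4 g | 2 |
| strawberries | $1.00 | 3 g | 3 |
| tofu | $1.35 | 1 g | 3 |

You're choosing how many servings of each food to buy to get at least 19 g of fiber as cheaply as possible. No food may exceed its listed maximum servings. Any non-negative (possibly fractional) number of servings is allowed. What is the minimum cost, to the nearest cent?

$7.30

Cost per g of fiber: orange $0.2000, strawberries $0.3333, tofu $1.3500.
Take 2 servings of orange: +8.0 g fiber for $1.60 (total $1.60, still need 11.0 g).
Take 3 servings of strawberries: +9.0 g fiber for $3.00 (total $4.60, still need 2.0 g).
Take 2 servings of tofu: +2.0 g fiber for $2.70 (total $7.30, still need 0.0 g).
Greedy by cheapest-per-g is optimal for a single linear constraint, so the minimum cost is $7.30.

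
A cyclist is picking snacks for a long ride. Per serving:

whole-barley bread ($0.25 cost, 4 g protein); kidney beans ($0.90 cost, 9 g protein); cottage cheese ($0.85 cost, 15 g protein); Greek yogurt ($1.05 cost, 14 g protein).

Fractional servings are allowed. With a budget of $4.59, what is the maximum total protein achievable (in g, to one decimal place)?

Protein per dollar: cottage cheese 17.65, whole-barley bread 16, Greek yogurt 13.33, kidney beans 10.
With no serving limits, spend the whole cost allowance on cottage cheese: $4.59 / $0.85 × 15 g = 81.0 g.

81.0 g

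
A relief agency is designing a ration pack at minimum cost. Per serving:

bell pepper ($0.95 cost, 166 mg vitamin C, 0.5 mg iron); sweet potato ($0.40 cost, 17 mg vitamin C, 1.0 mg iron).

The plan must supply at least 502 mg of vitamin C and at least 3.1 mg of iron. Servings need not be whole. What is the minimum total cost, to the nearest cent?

$3.38

A basic optimal solution has at most two foods positive. Try each food alone and each pair with both targets met exactly.
bell pepper only: max(502/166, 3.1/0.5) = 6.2 servings → $5.89.
sweet potato only: max(502/17, 3.1/1.0) = 29.53 servings → $11.81.
bell pepper + sweet potato with both tight: 2.853 servings and 1.674 servings → $3.38.
Cheapest feasible corner: $3.38.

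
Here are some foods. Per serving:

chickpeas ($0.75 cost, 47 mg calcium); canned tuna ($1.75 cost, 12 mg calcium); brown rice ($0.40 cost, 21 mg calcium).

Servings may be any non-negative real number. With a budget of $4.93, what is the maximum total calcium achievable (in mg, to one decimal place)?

308.9 mg

Calcium per dollar: chickpeas 62.67, brown rice 52.5, canned tuna 6.857.
With no serving limits, spend the whole cost allowance on chickpeas: $4.93 / $0.75 × 47 mg = 308.9 mg.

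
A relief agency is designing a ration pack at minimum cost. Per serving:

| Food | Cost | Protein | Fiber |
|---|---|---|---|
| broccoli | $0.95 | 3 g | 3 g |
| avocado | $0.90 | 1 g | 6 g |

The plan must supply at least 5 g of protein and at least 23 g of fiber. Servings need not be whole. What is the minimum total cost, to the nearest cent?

The cheapest plan sits at a corner of the feasible region — with two constraints it uses at most two foods.
broccoli only: max(5/3, 23/3) = 7.667 servings → $7.28.
avocado only: max(5/1, 23/6) = 5 servings → $4.50.
broccoli + avocado with both tight: 0.4667 servings and 3.6 servings → $3.68.
The minimum over all feasible corners is $3.68.

$3.68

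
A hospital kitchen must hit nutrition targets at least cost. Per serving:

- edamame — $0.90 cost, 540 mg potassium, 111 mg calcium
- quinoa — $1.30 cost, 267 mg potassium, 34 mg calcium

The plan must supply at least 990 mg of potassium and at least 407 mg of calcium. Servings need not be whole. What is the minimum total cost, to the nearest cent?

The cheapest plan sits at a corner of the feasible region — with two constraints it uses at most two foods.
edamame only: max(990/540, 407/111) = 3.667 servings → $3.30.
quinoa only: max(990/267, 407/34) = 11.97 servings → $15.56.
edamame + quinoa with both targets exact would need a negative amount; discard.
The minimum over all feasible corners is $3.30.

$3.30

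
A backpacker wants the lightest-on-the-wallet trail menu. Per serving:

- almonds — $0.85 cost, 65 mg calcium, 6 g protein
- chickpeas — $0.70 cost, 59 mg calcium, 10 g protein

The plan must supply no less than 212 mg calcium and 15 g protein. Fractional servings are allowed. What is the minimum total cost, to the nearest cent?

$2.52

Check every corner: each single food scaled to meet both minima, and each pair solved so both constraints bind.
almonds only: max(212/65, 15/6) = 3.262 servings → $2.77.
chickpeas only: max(212/59, 15/10) = 3.593 servings → $2.52.
almonds + chickpeas with both targets exact would need a negative amount; discard.
So the least-cost plan costs $2.52.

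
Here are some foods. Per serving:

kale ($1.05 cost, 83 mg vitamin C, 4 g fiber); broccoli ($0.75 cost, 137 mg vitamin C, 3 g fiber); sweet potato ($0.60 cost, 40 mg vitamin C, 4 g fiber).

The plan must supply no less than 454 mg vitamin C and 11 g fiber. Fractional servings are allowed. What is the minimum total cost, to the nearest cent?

$2.61

kale only: max(454/83, 11/4) = 5.47 servings → $5.74.
broccoli only: max(454/137, 11/3) = 3.667 servings → $2.75.
sweet potato only: max(454/40, 11/4) = 11.35 servings → $6.81.
kale + broccoli with both tight: 0.4849 servings and 3.02 servings → $2.77.
kale + sweet potato with both targets exact would need a negative amount; discard.
broccoli + sweet potato with both tight: 3.215 servings and 0.3388 servings → $2.61.
So the least-cost plan costs $2.61.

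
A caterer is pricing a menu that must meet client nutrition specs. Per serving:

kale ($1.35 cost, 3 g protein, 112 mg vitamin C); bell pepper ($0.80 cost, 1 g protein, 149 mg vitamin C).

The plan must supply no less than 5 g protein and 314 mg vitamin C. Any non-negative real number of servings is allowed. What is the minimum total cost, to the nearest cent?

$2.65

Check every corner: each single food scaled to meet both minima, and each pair solved so both constraints bind.
kale only: max(5/3, 314/112) = 2.804 servings → $3.78.
bell pepper only: max(5/1, 314/149) = 5 servings → $4.00.
kale + bell pepper with both tight: 1.287 servings and 1.14 servings → $2.65.
Cheapest feasible corner: $2.65.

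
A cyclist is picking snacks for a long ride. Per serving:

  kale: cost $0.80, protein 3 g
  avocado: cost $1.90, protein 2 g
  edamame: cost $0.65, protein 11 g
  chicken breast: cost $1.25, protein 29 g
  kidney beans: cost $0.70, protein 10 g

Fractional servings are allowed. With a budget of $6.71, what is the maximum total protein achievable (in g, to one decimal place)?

Protein per dollar: chicken breast 23.2, edamame 16.92, kidney beans 14.29, kale 3.75, avocado 1.053.
With no serving limits, spend the whole cost allowance on chicken breast: $6.71 / $1.25 × 29 g = 155.7 g.

155.7 g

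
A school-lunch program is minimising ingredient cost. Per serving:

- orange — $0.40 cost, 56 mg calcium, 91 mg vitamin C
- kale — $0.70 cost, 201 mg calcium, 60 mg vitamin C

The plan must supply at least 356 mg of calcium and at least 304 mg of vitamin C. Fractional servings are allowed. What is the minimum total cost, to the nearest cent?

A basic optimal solution has at most two foods positive. Try each food alone and each pair with both targets met exactly.
orange only: max(356/56, 304/91) = 6.357 servings → $2.54.
kale only: max(356/201, 304/60) = 5.067 servings → $3.55.
orange + kale with both tight: 2.662 servings and 1.03 servings → $1.79.
So the least-cost plan costs $1.79.

$1.79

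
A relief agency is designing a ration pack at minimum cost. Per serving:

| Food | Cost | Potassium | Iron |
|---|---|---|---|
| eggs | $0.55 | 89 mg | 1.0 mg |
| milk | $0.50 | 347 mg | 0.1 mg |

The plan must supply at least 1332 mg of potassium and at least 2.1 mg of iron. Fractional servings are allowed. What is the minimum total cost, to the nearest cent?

$2.66

Compare the cost at each extreme point of the feasible region.
eggs only: max(1332/89, 2.1/1.0) = 14.97 servings → $8.23.
milk only: max(1332/347, 2.1/0.1) = 21 servings → $10.50.
eggs + milk with both tight: 1.761 servings and 3.387 servings → $2.66.
The minimum over all feasible corners is $2.66.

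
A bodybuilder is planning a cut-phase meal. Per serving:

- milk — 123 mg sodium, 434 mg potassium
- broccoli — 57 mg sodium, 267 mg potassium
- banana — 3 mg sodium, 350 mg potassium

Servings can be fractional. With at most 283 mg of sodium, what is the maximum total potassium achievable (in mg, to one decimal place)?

33016.7 mg

Potassium per mg sodium: banana 116.7, broccoli 4.684, milk 3.528.
With no serving limits, spend the whole sodium allowance on banana: 283 mg / 3 mg × 350 mg = 33016.7 mg.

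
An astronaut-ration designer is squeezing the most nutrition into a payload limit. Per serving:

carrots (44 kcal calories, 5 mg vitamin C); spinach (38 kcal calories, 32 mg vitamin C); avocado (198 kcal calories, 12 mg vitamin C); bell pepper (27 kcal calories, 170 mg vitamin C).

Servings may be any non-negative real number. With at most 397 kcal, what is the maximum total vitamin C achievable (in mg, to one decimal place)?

2499.6 mg

Vitamin C per kcal: bell pepper 6.296, spinach 0.8421, carrots 0.1136, avocado 0.06061.
With no serving limits, spend the whole calories allowance on bell pepper: 397 kcal / 27 kcal × 170 mg = 2499.6 mg.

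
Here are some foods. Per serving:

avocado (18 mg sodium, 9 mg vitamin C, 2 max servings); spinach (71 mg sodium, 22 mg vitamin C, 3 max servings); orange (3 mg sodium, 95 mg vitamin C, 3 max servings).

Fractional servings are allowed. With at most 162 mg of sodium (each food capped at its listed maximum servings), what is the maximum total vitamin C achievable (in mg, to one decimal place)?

339.3 mg

Vitamin C per mg sodium: orange 31.67, avocado 0.5, spinach 0.3099.
Take 3 servings of orange: uses 9 mg sodium, +285.0 mg vitamin C (running total 285.0 mg).
Take 2 servings of avocado: uses 36 mg sodium, +18.0 mg vitamin C (running total 303.0 mg).
Take 1.648 servings of spinach: uses 117 mg sodium, +36.3 mg vitamin C (running total 339.3 mg).
Filling greedily by vitamin C-per-mg sodium is optimal for one linear limit, giving 339.3 mg.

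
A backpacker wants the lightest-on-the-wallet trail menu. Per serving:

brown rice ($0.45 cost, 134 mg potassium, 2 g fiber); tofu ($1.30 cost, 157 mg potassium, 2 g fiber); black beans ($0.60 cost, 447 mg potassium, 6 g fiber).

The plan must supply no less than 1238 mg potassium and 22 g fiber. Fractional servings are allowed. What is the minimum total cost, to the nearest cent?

$2.20

With two linear requirements the optimum uses one or two foods; enumerate the corners.
brown rice only: max(1238/134, 22/2) = 11 servings → $4.95.
tofu only: max(1238/157, 22/2) = 11 servings → $14.30.
black beans only: max(1238/447, 22/6) = 3.667 servings → $2.20.
brown rice + tofu with both targets exact would need a negative amount; discard.
brown rice + black beans: the both-tight solution has a negative serving — not a feasible corner.
tofu + black beans: intersection lies outside the first quadrant.
So the least-cost plan costs $2.20.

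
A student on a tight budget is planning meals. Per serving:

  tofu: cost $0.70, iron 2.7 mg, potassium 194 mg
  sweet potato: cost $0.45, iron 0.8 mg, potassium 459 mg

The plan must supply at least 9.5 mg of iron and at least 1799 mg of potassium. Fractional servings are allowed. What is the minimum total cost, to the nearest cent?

An LP optimum is at a vertex; with two nutrient constraints at most two foods are used. Check each candidate.
tofu only: max(9.5/2.7, 1799/194) = 9.273 servings → $6.49.
sweet potato only: max(9.5/0.8, 1799/459) = 11.88 servings → $5.34.
tofu + sweet potato with both tight: 2.695 servings and 2.78 servings → $3.14.
So the least-cost plan costs $3.14.

$3.14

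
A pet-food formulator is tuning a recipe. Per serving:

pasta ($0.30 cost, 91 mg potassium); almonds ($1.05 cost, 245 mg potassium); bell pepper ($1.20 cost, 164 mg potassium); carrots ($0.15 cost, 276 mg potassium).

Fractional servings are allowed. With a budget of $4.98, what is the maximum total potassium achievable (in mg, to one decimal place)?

9163.2 mg

Potassium per dollar: carrots 1840, pasta 303.3, almonds 233.3, bell pepper 136.7.
With no serving limits, spend the whole cost allowance on carrots: $4.98 / $0.15 × 276 mg = 9163.2 mg.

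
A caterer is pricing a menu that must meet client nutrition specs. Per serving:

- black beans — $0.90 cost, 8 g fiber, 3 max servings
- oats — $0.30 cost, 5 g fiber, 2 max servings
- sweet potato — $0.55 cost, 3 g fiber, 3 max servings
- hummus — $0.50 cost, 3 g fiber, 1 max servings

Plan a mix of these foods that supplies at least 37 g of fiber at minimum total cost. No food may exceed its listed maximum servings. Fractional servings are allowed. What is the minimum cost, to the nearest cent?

Cost per g of fiber: oats $0.0600, black beans $0.1125, hummus $0.1667, sweet potato $0.1833.
Take 2 servings of oats: +10.0 g fiber for $0.60 (total $0.60, still need 27.0 g).
Take 3 servings of black beans: +24.0 g fiber for $2.70 (total $3.30, still need 3.0 g).
Take 1 serving of hummus: +3.0 g fiber for $0.50 (total $3.80, still need 0.0 g).
Greedy by cheapest-per-g is optimal for a single linear constraint, so the minimum cost is $3.80.

$3.80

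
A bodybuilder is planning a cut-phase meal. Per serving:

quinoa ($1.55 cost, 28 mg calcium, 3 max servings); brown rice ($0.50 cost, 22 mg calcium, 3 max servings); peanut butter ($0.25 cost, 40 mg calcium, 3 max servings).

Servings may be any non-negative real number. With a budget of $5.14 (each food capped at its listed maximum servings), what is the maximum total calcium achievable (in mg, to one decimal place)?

238.2 mg

Calcium per dollar: peanut butter 160, brown rice 44, quinoa 18.06.
Take 3 servings of peanut butter: spends $0.75, +120.0 mg calcium (running total 120.0 mg).
Take 3 servings of brown rice: spends $1.50, +66.0 mg calcium (running total 186.0 mg).
Take 1.865 servings of quinoa: spends $2.89, +52.2 mg calcium (running total 238.2 mg).
Greedy by best ratio exhausts the cost allowance optimally: 238.2 mg.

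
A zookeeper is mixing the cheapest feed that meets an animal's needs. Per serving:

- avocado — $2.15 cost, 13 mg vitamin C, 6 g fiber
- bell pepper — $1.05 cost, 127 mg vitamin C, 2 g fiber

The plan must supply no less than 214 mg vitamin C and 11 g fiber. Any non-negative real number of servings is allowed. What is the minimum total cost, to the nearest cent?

The cheapest plan sits at a corner of the feasible region — with two constraints it uses at most two foods.
avocado only: max(214/13, 11/6) = 16.46 servings → $35.39.
bell pepper only: max(214/127, 11/2) = 5.5 servings → $5.78.
avocado + bell pepper with both tight: 1.317 servings and 1.55 servings → $4.46.
The minimum over all feasible corners is $4.46.

$4.46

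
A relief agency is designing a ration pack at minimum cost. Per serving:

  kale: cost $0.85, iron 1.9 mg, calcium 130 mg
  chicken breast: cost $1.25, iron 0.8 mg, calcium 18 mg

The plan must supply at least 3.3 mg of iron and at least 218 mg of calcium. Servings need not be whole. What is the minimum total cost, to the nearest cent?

$1.48

Minimising a linear cost over {iron ≥ 3.3, calcium ≥ 218, servings ≥ 0} — the optimum is at a vertex, using one or two foods.
kale only: max(3.3/1.9, 218/130) = 1.737 servings → $1.48.
chicken breast only: max(3.3/0.8, 218/18) = 12.11 servings → $15.14.
kale + chicken breast with both tight: 1.648 servings and 0.212 servings → $1.67.
Cheapest feasible corner: $1.48.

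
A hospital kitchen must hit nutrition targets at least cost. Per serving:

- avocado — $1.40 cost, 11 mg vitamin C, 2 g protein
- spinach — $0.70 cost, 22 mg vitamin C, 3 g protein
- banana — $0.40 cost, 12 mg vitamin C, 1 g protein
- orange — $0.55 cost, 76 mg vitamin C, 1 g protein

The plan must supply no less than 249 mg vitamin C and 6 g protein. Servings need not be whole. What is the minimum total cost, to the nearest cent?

$2.35

A basic optimal solution has at most two foods positive. Try each food alone and each pair with both targets met exactly.
avocado only: max(249/11, 6/2) = 22.64 servings → $31.69.
spinach only: max(249/22, 6/3) = 11.32 servings → $7.92.
banana only: max(249/12, 6/1) = 20.75 servings → $8.30.
orange only: max(249/76, 6/1) = 6 servings → $3.30.
avocado + spinach with both targets exact would need a negative amount; discard.
avocado + banana: the both-tight solution has a negative serving — not a feasible corner.
avocado + orange with both tight: 1.468 servings and 3.064 servings → $3.74.
spinach + banana: intersection lies outside the first quadrant.
spinach + orange with both tight: 1.005 servings and 2.985 servings → $2.35.
banana + orange with both tight: 3.234 servings and 2.766 servings → $2.81.
Cheapest feasible corner: $2.35.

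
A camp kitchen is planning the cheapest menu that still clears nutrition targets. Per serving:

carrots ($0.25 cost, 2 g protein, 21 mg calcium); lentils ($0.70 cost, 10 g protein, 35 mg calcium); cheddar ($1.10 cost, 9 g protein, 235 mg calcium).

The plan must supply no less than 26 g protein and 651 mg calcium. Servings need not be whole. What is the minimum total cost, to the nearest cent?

This is a tiny linear program; its minimum lies at a vertex of the feasible set. List the vertices and price them.
carrots only: max(26/2, 651/21) = 31 servings → $7.75.
lentils only: max(26/10, 651/35) = 18.6 servings → $13.02.
cheddar only: max(26/9, 651/235) = 2.889 servings → $3.18.
carrots + lentils with both targets exact would need a negative amount; discard.
carrots + cheddar with both tight: 0.8932 servings and 2.69 servings → $3.18.
lentils + cheddar with both tight: 0.1233 servings and 2.752 servings → $3.11.
So the least-cost plan costs $3.11.

$3.11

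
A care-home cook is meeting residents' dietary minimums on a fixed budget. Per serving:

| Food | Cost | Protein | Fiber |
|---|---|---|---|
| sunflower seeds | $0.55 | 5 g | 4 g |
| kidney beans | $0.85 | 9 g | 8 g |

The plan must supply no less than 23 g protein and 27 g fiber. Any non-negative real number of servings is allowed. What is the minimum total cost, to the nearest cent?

This is a tiny linear program; its minimum lies at a vertex of the feasible set. List the vertices and price them.
sunflower seeds only: max(23/5, 27/4) = 6.75 servings → $3.71.
kidney beans only: max(23/9, 27/8) = 3.375 servings → $2.87.
sunflower seeds + kidney beans: intersection lies outside the first quadrant.
The minimum over all feasible corners is $2.87.

$2.87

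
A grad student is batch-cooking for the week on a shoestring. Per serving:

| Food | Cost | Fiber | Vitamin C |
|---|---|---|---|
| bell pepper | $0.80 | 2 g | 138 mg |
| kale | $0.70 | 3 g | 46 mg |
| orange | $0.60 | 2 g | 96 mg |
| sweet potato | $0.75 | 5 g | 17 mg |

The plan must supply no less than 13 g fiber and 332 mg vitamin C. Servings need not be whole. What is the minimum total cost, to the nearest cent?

For a min-cost LP with two ≥-constraints, a basic feasible solution has at most two positive variables.
bell pepper only: max(13/2, 332/138) = 6.5 servings → $5.20.
kale only: max(13/3, 332/46) = 7.217 servings → $5.05.
orange only: max(13/2, 332/96) = 6.5 servings → $3.90.
sweet potato only: max(13/5, 332/17) = 19.53 servings → $14.65.
bell pepper + kale with both tight: 1.236 servings and 3.509 servings → $3.45.
bell pepper + orange with both targets exact would need a negative amount; discard.
bell pepper + sweet potato with both tight: 2.194 servings and 1.723 servings → $3.05.
kale + orange with both tight: 2.98 servings and 2.031 servings → $3.30.
kale + sweet potato: the both-tight solution has a negative serving — not a feasible corner.
orange + sweet potato with both tight: 3.226 servings and 1.309 servings → $2.92.
So the least-cost plan costs $2.92.

$2.92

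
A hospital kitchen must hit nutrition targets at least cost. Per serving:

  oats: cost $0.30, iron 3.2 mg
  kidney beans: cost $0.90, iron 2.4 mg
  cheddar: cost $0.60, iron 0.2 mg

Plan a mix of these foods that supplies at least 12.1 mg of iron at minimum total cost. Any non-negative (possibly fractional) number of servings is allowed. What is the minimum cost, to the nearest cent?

$1.13

Cost per mg of iron: oats $0.0938, kidney beans $0.3750, cheddar $3.0000.
With no serving limits, use only oats: 12.1 mg / 3.2 mg = 3.781 servings × $0.30 = $1.13.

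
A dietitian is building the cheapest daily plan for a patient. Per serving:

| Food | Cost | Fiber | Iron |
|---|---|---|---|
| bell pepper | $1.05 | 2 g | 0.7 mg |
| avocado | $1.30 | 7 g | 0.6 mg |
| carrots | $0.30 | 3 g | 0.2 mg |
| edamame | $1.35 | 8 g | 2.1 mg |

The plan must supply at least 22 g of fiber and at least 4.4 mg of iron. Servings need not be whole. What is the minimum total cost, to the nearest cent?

Check every corner: each single food scaled to meet both minima, and each pair solved so both constraints bind.
bell pepper only: max(22/2, 4.4/0.7) = 11 servings → $11.55.
avocado only: max(22/7, 4.4/0.6) = 7.333 servings → $9.53.
carrots only: max(22/3, 4.4/0.2) = 22 servings → $6.60.
edamame only: max(22/8, 4.4/2.1) = 2.75 servings → $3.71.
bell pepper + avocado with both tight: 4.757 servings and 1.784 servings → $7.31.
bell pepper + carrots with both tight: 5.176 servings and 3.882 servings → $6.60.
bell pepper + edamame: the both-tight solution has a negative serving — not a feasible corner.
avocado + carrots: the both-tight solution has a negative serving — not a feasible corner.
avocado + edamame with both tight: 1.111 servings and 1.778 servings → $3.84.
carrots + edamame with both tight: 2.34 servings and 1.872 servings → $3.23.
The minimum over all feasible corners is $3.23.

$3.23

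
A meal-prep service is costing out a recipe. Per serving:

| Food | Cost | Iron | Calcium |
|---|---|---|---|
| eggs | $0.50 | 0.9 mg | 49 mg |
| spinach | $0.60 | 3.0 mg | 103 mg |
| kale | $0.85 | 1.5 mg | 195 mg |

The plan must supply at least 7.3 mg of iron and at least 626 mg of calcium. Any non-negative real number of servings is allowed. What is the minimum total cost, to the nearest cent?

$2.90

At the optimum either one food covers both requirements or two foods hit both targets exactly; no other combination can be cheaper.
eggs only: max(7.3/0.9, 626/49) = 12.78 servings → $6.39.
spinach only: max(7.3/3.0, 626/103) = 6.078 servings → $3.65.
kale only: max(7.3/1.5, 626/195) = 4.867 servings → $4.14.
eggs + spinach with both targets exact would need a negative amount; discard.
eggs + kale with both tight: 4.75 servings and 2.017 servings → $4.09.
spinach + kale with both tight: 1.125 servings and 2.616 servings → $2.90.
So the least-cost plan costs $2.90.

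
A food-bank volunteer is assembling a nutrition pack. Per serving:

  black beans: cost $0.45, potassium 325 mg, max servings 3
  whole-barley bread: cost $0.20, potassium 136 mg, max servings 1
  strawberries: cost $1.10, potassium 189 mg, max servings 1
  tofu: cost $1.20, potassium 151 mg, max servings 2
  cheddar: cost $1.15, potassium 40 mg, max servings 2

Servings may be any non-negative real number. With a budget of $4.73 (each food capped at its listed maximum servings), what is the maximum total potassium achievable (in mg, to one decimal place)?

Potassium per dollar: black beans 722.2, whole-barley bread 680, strawberries 171.8, tofu 125.8, cheddar 34.78.
Take 3 servings of black beans: spends $1.35, +975.0 mg potassium (running total 975.0 mg).
Take 1 serving of whole-barley bread: spends $0.20, +136.0 mg potassium (running total 1111.0 mg).
Take 1 serving of strawberries: spends $1.10, +189.0 mg potassium (running total 1300.0 mg).
Take 1.733 servings of tofu: spends $2.08, +261.7 mg potassium (running total 1561.7 mg).
Filling greedily by potassium-per-dollar is optimal for one linear limit, giving 1561.7 mg.

1561.7 mg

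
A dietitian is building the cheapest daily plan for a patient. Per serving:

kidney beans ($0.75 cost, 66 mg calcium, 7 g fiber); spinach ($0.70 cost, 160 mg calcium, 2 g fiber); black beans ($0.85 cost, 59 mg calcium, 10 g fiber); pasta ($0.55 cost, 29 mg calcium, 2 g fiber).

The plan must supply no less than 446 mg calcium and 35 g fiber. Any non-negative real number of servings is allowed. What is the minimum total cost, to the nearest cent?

Two binding constraints pin down two serving amounts, so the optimal mix uses at most two foods. The candidates are each food alone (scaled to the tighter of calcium/fiber) and each pair with both constraints tight.
kidney beans only: max(446/66, 35/7) = 6.758 servings → $5.07.
spinach only: max(446/160, 35/2) = 17.5 servings → $12.25.
black beans only: max(446/59, 35/10) = 7.559 servings → $6.43.
pasta only: max(446/29, 35/2) = 17.5 servings → $9.62.
kidney beans + spinach with both tight: 4.765 servings and 0.8219 servings → $4.15.
kidney beans + black beans with both targets exact would need a negative amount; discard.
kidney beans + pasta with both tight: 1.732 servings and 11.44 servings → $7.59.
spinach + black beans with both tight: 1.616 servings and 3.177 servings → $3.83.
spinach + pasta: the both-tight solution has a negative serving — not a feasible corner.
black beans + pasta with both tight: 0.7151 servings and 13.92 servings → $8.27.
So the least-cost plan costs $3.83.

$3.83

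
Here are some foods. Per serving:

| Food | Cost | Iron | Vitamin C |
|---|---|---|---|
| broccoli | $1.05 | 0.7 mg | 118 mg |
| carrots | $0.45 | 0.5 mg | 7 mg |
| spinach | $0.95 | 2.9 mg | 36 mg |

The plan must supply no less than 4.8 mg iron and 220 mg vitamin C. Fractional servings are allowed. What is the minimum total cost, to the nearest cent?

$2.78

The cheapest plan sits at a corner of the feasible region — with two constraints it uses at most two foods.
broccoli only: max(4.8/0.7, 220/118) = 6.857 servings → $7.20.
carrots only: max(4.8/0.5, 220/7) = 31.43 servings → $14.14.
spinach only: max(4.8/2.9, 220/36) = 6.111 servings → $5.81.
broccoli + carrots with both tight: 1.412 servings and 7.623 servings → $4.91.
broccoli + spinach with both tight: 1.468 servings and 1.301 servings → $2.78.
carrots + spinach: the both-tight solution has a negative serving — not a feasible corner.
The minimum over all feasible corners is $2.78.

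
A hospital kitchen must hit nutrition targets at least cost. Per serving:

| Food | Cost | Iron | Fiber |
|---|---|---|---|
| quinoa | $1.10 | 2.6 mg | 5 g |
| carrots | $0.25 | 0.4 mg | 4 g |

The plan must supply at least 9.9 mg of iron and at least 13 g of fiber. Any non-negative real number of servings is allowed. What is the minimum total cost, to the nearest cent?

$4.19

quinoa only: max(9.9/2.6, 13/5) = 3.808 servings → $4.19.
carrots only: max(9.9/0.4, 13/4) = 24.75 servings → $6.19.
quinoa + carrots with both targets exact would need a negative amount; discard.
So the least-cost plan costs $4.19.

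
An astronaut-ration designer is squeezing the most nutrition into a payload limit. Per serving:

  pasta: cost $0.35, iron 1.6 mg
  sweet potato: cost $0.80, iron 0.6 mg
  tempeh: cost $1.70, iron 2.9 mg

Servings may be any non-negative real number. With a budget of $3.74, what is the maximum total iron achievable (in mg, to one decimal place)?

Iron per dollar: pasta 4.571, tempeh 1.706, sweet potato 0.75.
With no serving limits, spend the whole cost allowance on pasta: $3.74 / $0.35 × 1.6 mg = 17.1 mg.

17.1 mg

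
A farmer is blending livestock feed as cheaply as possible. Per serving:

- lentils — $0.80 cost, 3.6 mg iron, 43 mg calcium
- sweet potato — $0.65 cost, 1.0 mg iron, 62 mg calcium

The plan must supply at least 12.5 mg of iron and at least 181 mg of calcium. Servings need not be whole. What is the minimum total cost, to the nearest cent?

A basic optimal solution has at most two foods positive. Try each food alone and each pair with both targets met exactly.
lentils only: max(12.5/3.6, 181/43) = 4.209 servings → $3.37.
sweet potato only: max(12.5/1.0, 181/62) = 12.5 servings → $8.12.
lentils + sweet potato with both tight: 3.296 servings and 0.6332 servings → $3.05.
The minimum over all feasible corners is $3.05.

$3.05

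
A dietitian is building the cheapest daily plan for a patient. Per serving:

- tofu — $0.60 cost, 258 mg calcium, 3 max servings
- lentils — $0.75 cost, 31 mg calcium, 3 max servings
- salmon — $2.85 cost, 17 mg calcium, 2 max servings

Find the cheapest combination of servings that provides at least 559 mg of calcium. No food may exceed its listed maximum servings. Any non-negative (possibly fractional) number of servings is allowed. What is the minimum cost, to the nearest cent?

Cost per mg of calcium: tofu $0.0023, lentils $0.0242, salmon $0.1676.
Take 2.167 servings of tofu: +559.0 mg calcium for $1.30 (total $1.30, still need 0.0 mg).
Filling from the cheapest source first is optimal under one linear minimum: $1.30.

$1.30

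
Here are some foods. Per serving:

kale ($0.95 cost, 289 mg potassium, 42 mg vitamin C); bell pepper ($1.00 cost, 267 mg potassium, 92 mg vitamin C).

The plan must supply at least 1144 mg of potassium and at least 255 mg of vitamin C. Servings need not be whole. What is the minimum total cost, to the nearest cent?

Minimising a linear cost over {potassium ≥ 1144, vitamin C ≥ 255, servings ≥ 0} — the optimum is at a vertex, using one or two foods.
kale only: max(1144/289, 255/42) = 6.071 servings → $5.77.
bell pepper only: max(1144/267, 255/92) = 4.285 servings → $4.28.
kale + bell pepper with both tight: 2.417 servings and 1.668 servings → $3.96.
So the least-cost plan costs $3.96.

$3.96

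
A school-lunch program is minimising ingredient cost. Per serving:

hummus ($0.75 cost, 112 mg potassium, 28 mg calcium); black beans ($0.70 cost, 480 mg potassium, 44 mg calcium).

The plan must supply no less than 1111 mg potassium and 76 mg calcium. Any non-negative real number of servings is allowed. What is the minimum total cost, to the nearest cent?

At the optimum either one food covers both requirements or two foods hit both targets exactly; no other combination can be cheaper.
hummus only: max(1111/112, 76/28) = 9.92 servings → $7.44.
black beans only: max(1111/480, 76/44) = 2.315 servings → $1.62.
hummus + black beans: the both-tight solution has a negative serving — not a feasible corner.
The minimum over all feasible corners is $1.62.

$1.62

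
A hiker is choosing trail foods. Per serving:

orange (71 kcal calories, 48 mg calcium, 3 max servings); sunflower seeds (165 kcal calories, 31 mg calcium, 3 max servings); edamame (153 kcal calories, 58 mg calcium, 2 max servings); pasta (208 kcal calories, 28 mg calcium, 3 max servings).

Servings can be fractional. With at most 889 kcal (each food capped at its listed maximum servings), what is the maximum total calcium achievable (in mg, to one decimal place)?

Calcium per kcal: orange 0.6761, edamame 0.3791, sunflower seeds 0.1879, pasta 0.1346.
Take 3 servings of orange: uses 213 kcal, +144.0 mg calcium (running total 144.0 mg).
Take 2 servings of edamame: uses 306 kcal, +116.0 mg calcium (running total 260.0 mg).
Take 2.242 servings of sunflower seeds: uses 370 kcal, +69.5 mg calcium (running total 329.5 mg).
Greedy by best ratio exhausts the calories allowance optimally: 329.5 mg.

329.5 mg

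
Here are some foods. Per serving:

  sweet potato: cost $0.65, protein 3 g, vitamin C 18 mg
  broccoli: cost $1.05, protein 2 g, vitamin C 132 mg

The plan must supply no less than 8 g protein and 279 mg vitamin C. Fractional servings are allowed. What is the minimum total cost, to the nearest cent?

Check every corner: each single food scaled to meet both minima, and each pair solved so both constraints bind.
sweet potato only: max(8/3, 279/18) = 15.5 servings → $10.07.
broccoli only: max(8/2, 279/132) = 4 servings → $4.20.
sweet potato + broccoli with both tight: 1.383 servings and 1.925 servings → $2.92.
The minimum over all feasible corners is $2.92.

$2.92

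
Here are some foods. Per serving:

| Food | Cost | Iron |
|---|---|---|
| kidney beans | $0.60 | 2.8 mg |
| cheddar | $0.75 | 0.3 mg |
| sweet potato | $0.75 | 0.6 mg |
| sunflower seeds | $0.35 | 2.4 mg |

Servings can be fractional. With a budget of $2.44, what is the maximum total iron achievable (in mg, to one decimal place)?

Iron per dollar: sunflower seeds 6.857, kidney beans 4.667, sweet potato 0.8, cheddar 0.4.
With no serving limits, spend the whole cost allowance on sunflower seeds: $2.44 / $0.35 × 2.4 mg = 16.7 mg.

16.7 mg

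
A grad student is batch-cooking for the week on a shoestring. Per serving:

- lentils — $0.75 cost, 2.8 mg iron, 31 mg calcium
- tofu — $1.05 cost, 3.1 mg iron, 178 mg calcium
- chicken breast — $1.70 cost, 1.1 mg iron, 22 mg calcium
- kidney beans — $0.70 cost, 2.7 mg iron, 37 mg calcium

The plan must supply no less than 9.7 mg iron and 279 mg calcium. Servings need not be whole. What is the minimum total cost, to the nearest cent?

An LP optimum is at a vertex; with two nutrient constraints at most two foods are used. Check each candidate.
lentils only: max(9.7/2.8, 279/31) = 9 servings → $6.75.
tofu only: max(9.7/3.1, 279/178) = 3.129 servings → $3.29.
chicken breast only: max(9.7/1.1, 279/22) = 12.68 servings → $21.56.
kidney beans only: max(9.7/2.7, 279/37) = 7.541 servings → $5.28.
lentils + tofu with both tight: 2.142 servings and 1.194 servings → $2.86.
lentils + chicken breast: the both-tight solution has a negative serving — not a feasible corner.
lentils + kidney beans: intersection lies outside the first quadrant.
tofu + chicken breast with both tight: 0.7328 servings and 6.753 servings → $12.25.
tofu + kidney beans with both tight: 1.078 servings and 2.355 servings → $2.78.
chicken breast + kidney beans with both targets exact would need a negative amount; discard.
So the least-cost plan costs $2.78.

$2.78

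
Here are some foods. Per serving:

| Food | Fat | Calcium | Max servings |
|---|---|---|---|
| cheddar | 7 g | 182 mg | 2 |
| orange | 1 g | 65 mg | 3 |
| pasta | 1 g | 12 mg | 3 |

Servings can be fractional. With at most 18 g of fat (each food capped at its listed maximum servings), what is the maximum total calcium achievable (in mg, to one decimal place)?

571.0 mg

Calcium per g fat: orange 65, cheddar 26, pasta 12.
Take 3 servings of orange: uses 3 g fat, +195.0 mg calcium (running total 195.0 mg).
Take 2 servings of cheddar: uses 14 g fat, +364.0 mg calcium (running total 559.0 mg).
Take 1 serving of pasta: uses 1 g fat, +12.0 mg calcium (running total 571.0 mg).
Filling greedily by calcium-per-g fat is optimal for one linear limit, giving 571.0 mg.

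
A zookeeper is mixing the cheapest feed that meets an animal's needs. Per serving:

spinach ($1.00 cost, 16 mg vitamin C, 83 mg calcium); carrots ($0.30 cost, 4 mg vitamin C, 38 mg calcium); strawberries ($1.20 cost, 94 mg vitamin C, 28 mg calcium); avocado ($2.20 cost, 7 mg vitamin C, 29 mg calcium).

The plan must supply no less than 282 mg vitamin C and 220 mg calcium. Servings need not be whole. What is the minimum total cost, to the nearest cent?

For a min-cost LP with two ≥-constraints, a basic feasible solution has at most two positive variables.
spinach only: max(282/16, 220/83) = 17.62 servings → $17.62.
carrots only: max(282/4, 220/38) = 70.5 servings → $21.15.
strawberries only: max(282/94, 220/28) = 7.857 servings → $9.43.
avocado only: max(282/7, 220/29) = 40.29 servings → $88.63.
spinach + carrots: intersection lies outside the first quadrant.
spinach + strawberries with both tight: 1.738 servings and 2.704 servings → $4.98.
spinach + avocado with both targets exact would need a negative amount; discard.
carrots + strawberries with both tight: 3.695 servings and 2.843 servings → $4.52.
carrots + avocado with both targets exact would need a negative amount; discard.
strawberries + avocado with both tight: 2.624 servings and 5.053 servings → $14.26.
So the least-cost plan costs $4.52.

$4.52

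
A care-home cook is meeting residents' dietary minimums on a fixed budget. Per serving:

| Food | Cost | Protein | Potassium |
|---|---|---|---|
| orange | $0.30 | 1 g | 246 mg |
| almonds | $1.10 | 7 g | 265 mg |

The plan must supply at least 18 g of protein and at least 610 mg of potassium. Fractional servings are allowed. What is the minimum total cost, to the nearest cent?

$2.83

orange only: max(18/1, 610/246) = 18 servings → $5.40.
almonds only: max(18/7, 610/265) = 2.571 servings → $2.83.
orange + almonds with both targets exact would need a negative amount; discard.
So the least-cost plan costs $2.83.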